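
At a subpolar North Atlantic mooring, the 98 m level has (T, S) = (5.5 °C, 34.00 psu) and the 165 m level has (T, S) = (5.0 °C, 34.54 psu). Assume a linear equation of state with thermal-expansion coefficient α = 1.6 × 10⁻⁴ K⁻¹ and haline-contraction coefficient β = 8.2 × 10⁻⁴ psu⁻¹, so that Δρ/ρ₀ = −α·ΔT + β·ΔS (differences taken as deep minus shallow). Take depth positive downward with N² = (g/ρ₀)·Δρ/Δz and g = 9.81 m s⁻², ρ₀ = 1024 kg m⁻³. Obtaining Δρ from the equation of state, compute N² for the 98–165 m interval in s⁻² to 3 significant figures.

ΔT = -0.5 K, ΔS = +0.54 psu (deep − shallow).
Δρ/ρ₀ = −αΔT + βΔS = 8.00 × 10⁻⁵ + 4.428 × 10⁻⁴ = 5.228 × 10⁻⁴, so Δρ ≈ 0.5353 kg m⁻³.
N² = (g/ρ₀)·Δρ/Δz = g·(Δρ/ρ₀)/Δz = 9.81 × 5.228 × 10⁻⁴ / 67 = 7.6547 × 10⁻⁵ s⁻² ≈ 7.65 × 10⁻⁵ s⁻².

7.65 × 10⁻⁵ s⁻²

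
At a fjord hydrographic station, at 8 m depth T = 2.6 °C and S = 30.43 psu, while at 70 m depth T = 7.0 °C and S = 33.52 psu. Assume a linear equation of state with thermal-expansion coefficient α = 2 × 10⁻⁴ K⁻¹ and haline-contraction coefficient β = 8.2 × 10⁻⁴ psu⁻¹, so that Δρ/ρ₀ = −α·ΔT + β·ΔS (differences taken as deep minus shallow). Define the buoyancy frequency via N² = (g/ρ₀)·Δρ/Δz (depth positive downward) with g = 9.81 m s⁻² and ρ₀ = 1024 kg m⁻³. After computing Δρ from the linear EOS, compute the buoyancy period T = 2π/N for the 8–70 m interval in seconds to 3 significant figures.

ΔT = +4.4 K, ΔS = +3.09 psu (deep − shallow).
Δρ/ρ₀ = −αΔT + βΔS = -8.80 × 10⁻⁴ + 2.5338 × 10⁻³ = 1.6538 × 10⁻³, so Δρ ≈ 1.693 kg m⁻³.
N² = (g/ρ₀)·Δρ/Δz = g·(Δρ/ρ₀)/Δz = 9.81 × 1.6538 × 10⁻³ / 62 = 2.6167 × 10⁻⁴ s⁻².
N = √(2.6167 × 10⁻⁴) = 0.016176 rad s⁻¹ → T = 2π/N = 388.43 s ≈ 388 s.

388 s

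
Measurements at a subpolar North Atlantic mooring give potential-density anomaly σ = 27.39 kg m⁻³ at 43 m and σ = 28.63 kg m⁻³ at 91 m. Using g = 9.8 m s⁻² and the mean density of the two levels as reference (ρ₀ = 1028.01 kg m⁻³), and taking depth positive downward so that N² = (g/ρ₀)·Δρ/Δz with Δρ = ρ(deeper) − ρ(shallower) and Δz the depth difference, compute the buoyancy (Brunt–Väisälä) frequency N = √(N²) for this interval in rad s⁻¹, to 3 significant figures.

Δρ = 1028.63 − 1027.39 = 1.24 kg m⁻³ over Δz = 91 − 43 = 48 m.
N² = (9.8/1028.01) × (1.24/48) = 2.4627 × 10⁻⁴ s⁻².
N = √(2.4627 × 10⁻⁴) = 0.015693 rad s⁻¹ ≈ 0.0157 rad s⁻¹.
N² > 0, so the interval is statically stable.

0.0157 rad s⁻¹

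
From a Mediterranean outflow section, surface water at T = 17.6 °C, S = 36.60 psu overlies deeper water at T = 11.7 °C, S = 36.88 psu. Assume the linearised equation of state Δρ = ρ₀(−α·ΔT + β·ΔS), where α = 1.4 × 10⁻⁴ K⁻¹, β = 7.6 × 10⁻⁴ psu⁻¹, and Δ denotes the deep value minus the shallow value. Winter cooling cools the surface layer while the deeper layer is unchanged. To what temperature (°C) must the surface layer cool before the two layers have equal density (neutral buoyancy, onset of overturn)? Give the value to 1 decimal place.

10.2 °C

Neutral buoyancy requires Δρ = 0, i.e. −α(T_deep − T_surf′) + β(S_deep − S_surf) = 0.
T_surf′ = T_deep − (β/α)·ΔS = 11.7 − (7.6 × 10⁻⁴/1.4 × 10⁻⁴)·(+0.28) = 10.180 °C.
Cooling required: 17.6 − (10.180) = 7.420 °C.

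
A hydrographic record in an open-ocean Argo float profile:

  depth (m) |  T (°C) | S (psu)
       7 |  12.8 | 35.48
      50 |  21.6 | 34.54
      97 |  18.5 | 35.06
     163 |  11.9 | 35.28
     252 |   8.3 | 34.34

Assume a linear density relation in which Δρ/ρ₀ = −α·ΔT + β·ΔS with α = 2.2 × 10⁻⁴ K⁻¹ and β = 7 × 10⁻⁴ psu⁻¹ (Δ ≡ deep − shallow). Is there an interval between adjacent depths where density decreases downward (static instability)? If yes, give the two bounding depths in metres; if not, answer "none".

Evaluate Δρ/ρ₀ = −αΔT + βΔS across each adjacent pair:
  7–50 m: −αΔT+βΔS = −(2.2 × 10⁻⁴)(+8.8)+(7 × 10⁻⁴)(-0.94) = -2.6 × 10⁻³ → UNSTABLE
  50–97 m: −αΔT+βΔS = −(2.2 × 10⁻⁴)(-3.1)+(7 × 10⁻⁴)(+0.52) = 1.0 × 10⁻³ → stable
  97–163 m: −αΔT+βΔS = −(2.2 × 10⁻⁴)(-6.6)+(7 × 10⁻⁴)(+0.22) = 1.6 × 10⁻³ → stable
  163–252 m: −αΔT+βΔS = −(2.2 × 10⁻⁴)(-3.6)+(7 × 10⁻⁴)(-0.94) = 1.3 × 10⁻⁴ → stable
The 7–50 m interval has Δρ < 0: lighter water underlies denser water.

7–50 m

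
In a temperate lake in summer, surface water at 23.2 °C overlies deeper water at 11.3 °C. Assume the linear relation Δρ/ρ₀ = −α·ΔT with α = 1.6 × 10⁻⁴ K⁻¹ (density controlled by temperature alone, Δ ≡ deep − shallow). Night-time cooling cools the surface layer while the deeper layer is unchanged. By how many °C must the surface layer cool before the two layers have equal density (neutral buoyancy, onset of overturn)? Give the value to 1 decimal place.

With temperature the only control, equal density requires T_surf′ = T_deep.
T_surf′ = 11.3 °C.
Cooling required: 23.2 − 11.3 = 11.9 °C.

11.9 °C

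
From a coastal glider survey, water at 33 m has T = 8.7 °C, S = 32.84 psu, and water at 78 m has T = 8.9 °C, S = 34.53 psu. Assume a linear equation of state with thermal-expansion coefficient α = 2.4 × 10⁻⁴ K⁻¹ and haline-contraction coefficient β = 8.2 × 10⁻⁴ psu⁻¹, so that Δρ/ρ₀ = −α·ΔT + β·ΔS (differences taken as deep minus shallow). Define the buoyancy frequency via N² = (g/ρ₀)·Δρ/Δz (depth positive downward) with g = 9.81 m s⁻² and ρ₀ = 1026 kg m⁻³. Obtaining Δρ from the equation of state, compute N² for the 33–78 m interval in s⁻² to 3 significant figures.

ΔT = +0.2 K, ΔS = +1.69 psu (deep − shallow).
Δρ/ρ₀ = −αΔT + βΔS = -4.80 × 10⁻⁵ + 1.3858 × 10⁻³ = 1.3378 × 10⁻³, so Δρ ≈ 1.373 kg m⁻³.
N² = (g/ρ₀)·Δρ/Δz = g·(Δρ/ρ₀)/Δz = 9.81 × 1.3378 × 10⁻³ / 45 = 2.9164 × 10⁻⁴ s⁻² ≈ 2.92 × 10⁻⁴ s⁻².

2.92 × 10⁻⁴ s⁻²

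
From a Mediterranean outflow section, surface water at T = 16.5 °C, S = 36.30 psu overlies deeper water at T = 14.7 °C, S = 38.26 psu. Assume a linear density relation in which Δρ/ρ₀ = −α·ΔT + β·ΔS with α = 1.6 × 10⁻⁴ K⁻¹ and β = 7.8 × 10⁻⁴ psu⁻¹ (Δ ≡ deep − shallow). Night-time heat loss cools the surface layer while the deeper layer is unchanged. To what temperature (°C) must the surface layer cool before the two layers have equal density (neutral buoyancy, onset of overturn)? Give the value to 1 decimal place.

5.1 °C

Neutral buoyancy requires Δρ = 0, i.e. −α(T_deep − T_surf′) + β(S_deep − S_surf) = 0.
T_surf′ = T_deep − (β/α)·ΔS = 14.7 − (7.8 × 10⁻⁴/1.6 × 10⁻⁴)·(+1.96) = 5.145 °C.
Cooling required: 16.5 − (5.145) = 11.355 °C.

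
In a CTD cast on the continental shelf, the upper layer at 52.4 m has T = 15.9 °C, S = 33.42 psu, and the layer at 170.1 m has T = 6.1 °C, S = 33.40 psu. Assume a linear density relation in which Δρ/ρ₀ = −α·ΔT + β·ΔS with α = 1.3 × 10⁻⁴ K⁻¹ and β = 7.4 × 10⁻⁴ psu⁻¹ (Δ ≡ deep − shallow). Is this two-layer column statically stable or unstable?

stable

ΔT = 6.1 − 15.9 = -9.8 K and ΔS = 33.40 − 33.42 = -0.02 psu (deep − shallow).
−αΔT = 1.274 × 10⁻³; βΔS = -1.48 × 10⁻⁵; sum Δρ/ρ₀ = 1.2592 × 10⁻³.
Δρ/ρ₀ > 0, so Δρ > 0: deeper water is denser → statically stable.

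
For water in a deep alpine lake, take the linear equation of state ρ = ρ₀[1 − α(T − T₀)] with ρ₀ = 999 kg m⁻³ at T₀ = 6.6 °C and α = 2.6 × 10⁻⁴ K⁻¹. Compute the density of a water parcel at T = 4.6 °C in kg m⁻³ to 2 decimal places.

999.52 kg m⁻³

T − T₀ = -2.0 K.
Bracket = 1 − α·(-2.0) = 1 + (5.20 × 10⁻⁴) = 1.0005200.
ρ = 999 × 1.0005200 = 999.52 kg m⁻³.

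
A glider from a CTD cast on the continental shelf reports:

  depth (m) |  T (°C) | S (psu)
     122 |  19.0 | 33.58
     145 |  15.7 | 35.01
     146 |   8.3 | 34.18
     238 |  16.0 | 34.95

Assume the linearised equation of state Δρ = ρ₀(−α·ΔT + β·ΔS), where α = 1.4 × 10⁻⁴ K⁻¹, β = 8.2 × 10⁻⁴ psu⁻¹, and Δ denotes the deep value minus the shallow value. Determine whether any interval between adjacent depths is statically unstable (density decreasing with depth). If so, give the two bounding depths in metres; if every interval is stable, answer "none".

146–238 m

Evaluate Δρ/ρ₀ = −αΔT + βΔS across each adjacent pair:
  122–145 m: −αΔT+βΔS = −(1.4 × 10⁻⁴)(-3.3)+(8.2 × 10⁻⁴)(+1.43) = 1.6 × 10⁻³ → stable
  145–146 m: −αΔT+βΔS = −(1.4 × 10⁻⁴)(-7.4)+(8.2 × 10⁻⁴)(-0.83) = 3.6 × 10⁻⁴ → stable
  146–238 m: −αΔT+βΔS = −(1.4 × 10⁻⁴)(+7.7)+(8.2 × 10⁻⁴)(+0.77) = -4.5 × 10⁻⁴ → UNSTABLE
The 146–238 m interval has Δρ < 0: lighter water underlies denser water.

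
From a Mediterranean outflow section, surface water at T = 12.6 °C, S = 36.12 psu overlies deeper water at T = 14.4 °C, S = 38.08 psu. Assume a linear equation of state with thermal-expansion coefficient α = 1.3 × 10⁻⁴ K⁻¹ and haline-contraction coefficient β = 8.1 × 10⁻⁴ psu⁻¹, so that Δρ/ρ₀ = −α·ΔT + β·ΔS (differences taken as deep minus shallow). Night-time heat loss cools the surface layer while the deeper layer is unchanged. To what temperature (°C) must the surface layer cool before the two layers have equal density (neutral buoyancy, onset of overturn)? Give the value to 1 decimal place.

Neutral buoyancy requires Δρ = 0, i.e. −α(T_deep − T_surf′) + β(S_deep − S_surf) = 0.
T_surf′ = T_deep − (β/α)·ΔS = 14.4 − (8.1 × 10⁻⁴/1.3 × 10⁻⁴)·(+1.96) = 2.188 °C.
Cooling required: 12.6 − (2.188) = 10.412 °C.

2.2 °C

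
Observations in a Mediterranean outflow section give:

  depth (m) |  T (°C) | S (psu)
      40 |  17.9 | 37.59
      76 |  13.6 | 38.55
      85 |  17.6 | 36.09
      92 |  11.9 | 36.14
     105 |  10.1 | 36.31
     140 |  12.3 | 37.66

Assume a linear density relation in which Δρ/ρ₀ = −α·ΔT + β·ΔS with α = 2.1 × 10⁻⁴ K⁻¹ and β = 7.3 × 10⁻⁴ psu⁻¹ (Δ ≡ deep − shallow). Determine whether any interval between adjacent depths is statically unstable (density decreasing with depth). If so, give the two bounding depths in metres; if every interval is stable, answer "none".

Evaluate Δρ/ρ₀ = −αΔT + βΔS across each adjacent pair:
  40–76 m: −αΔT+βΔS = −(2.1 × 10⁻⁴)(-4.3)+(7.3 × 10⁻⁴)(+0.96) = 1.6 × 10⁻³ → stable
  76–85 m: −αΔT+βΔS = −(2.1 × 10⁻⁴)(+4.0)+(7.3 × 10⁻⁴)(-2.46) = -2.6 × 10⁻³ → UNSTABLE
  85–92 m: −αΔT+βΔS = −(2.1 × 10⁻⁴)(-5.7)+(7.3 × 10⁻⁴)(+0.05) = 1.2 × 10⁻³ → stable
  92–105 m: −αΔT+βΔS = −(2.1 × 10⁻⁴)(-1.8)+(7.3 × 10⁻⁴)(+0.17) = 5.0 × 10⁻⁴ → stable
  105–140 m: −αΔT+βΔS = −(2.1 × 10⁻⁴)(+2.2)+(7.3 × 10⁻⁴)(+1.35) = 5.2 × 10⁻⁴ → stable
The 76–85 m interval has Δρ < 0: lighter water underlies denser water.

76–85 m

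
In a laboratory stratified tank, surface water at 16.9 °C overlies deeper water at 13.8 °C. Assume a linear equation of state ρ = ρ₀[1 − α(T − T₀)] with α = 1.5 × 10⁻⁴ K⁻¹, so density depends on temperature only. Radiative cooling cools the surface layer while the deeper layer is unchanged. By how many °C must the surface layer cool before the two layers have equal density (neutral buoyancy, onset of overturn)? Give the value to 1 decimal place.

3.1 °C

With temperature the only control, equal density requires T_surf′ = T_deep.
T_surf′ = 13.8 °C.
Cooling required: 16.9 − 13.8 = 3.1 °C.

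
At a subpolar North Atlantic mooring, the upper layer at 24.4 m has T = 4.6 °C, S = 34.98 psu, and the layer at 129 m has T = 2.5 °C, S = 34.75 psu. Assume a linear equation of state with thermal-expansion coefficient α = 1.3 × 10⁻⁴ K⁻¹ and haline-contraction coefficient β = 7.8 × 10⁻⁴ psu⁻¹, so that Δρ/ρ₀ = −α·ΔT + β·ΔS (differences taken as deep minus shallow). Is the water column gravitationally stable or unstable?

ΔT = 2.5 − 4.6 = -2.1 K and ΔS = 34.75 − 34.98 = -0.23 psu (deep − shallow).
−αΔT = 2.73 × 10⁻⁴; βΔS = -1.794 × 10⁻⁴; sum Δρ/ρ₀ = 9.36 × 10⁻⁵.
Δρ/ρ₀ > 0, so Δρ > 0: deeper water is denser → statically stable.

stable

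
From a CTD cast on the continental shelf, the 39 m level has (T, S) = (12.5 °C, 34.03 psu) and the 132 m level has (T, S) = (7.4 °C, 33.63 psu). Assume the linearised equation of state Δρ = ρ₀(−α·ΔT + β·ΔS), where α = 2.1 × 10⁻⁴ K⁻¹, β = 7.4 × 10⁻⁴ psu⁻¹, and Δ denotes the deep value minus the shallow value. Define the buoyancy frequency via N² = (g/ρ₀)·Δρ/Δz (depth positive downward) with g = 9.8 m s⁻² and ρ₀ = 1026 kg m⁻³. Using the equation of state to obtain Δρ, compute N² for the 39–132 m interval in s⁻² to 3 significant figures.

ΔT = -5.1 K, ΔS = -0.40 psu (deep − shallow).
Δρ/ρ₀ = −αΔT + βΔS = 1.071 × 10⁻³ − 2.96 × 10⁻⁴ = 7.75 × 10⁻⁴, so Δρ ≈ 0.7951 kg m⁻³.
N² = (g/ρ₀)·Δρ/Δz = g·(Δρ/ρ₀)/Δz = 9.8 × 7.75 × 10⁻⁴ / 93 = 8.1667 × 10⁻⁵ s⁻² ≈ 8.17 × 10⁻⁵ s⁻².

8.17 × 10⁻⁵ s⁻²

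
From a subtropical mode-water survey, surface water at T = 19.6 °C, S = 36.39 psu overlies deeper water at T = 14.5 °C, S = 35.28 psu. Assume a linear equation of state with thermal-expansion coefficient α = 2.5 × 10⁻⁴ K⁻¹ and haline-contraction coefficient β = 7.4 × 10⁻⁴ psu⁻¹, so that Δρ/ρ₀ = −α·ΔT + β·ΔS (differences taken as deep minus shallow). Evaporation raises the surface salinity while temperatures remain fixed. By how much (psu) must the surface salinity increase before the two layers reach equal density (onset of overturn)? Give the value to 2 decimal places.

Neutral buoyancy requires −α(T_deep − T_surf) + β(S_deep − S_surf′) = 0.
S_surf′ = S_deep − (α/β)·ΔT = 35.28 − (2.5 × 10⁻⁴/7.4 × 10⁻⁴)·(-5.1) = 37.0030 psu.
Increase required: 37.0030 − 36.39 = 0.6130 psu.

0.61 psu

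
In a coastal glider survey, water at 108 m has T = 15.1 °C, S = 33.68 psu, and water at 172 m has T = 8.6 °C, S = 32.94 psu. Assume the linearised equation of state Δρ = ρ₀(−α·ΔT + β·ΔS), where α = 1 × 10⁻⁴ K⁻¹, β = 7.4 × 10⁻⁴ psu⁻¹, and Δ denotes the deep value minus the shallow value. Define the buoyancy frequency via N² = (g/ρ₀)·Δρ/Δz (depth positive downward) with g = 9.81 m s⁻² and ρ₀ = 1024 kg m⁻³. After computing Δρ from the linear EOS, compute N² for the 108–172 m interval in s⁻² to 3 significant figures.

1.57 × 10⁻⁵ s⁻²

ΔT = -6.5 K, ΔS = -0.74 psu (deep − shallow).
Δρ/ρ₀ = −αΔT + βΔS = 6.50 × 10⁻⁴ − 5.476 × 10⁻⁴ = 1.024 × 10⁻⁴, so Δρ ≈ 0.1049 kg m⁻³.
N² = (g/ρ₀)·Δρ/Δz = g·(Δρ/ρ₀)/Δz = 9.81 × 1.024 × 10⁻⁴ / 64 = 1.5696 × 10⁻⁵ s⁻² ≈ 1.57 × 10⁻⁵ s⁻².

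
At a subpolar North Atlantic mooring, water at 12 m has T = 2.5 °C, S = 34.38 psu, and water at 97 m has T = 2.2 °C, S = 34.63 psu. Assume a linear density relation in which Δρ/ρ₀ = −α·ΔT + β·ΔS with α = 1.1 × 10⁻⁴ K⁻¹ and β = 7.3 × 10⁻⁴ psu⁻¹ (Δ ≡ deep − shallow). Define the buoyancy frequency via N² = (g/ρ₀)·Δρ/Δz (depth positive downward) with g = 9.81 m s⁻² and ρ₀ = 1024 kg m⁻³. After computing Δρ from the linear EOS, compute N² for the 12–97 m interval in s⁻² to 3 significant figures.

2.49 × 10⁻⁵ s⁻²

ΔT = -0.3 K, ΔS = +0.25 psu (deep − shallow).
Δρ/ρ₀ = −αΔT + βΔS = 3.30 × 10⁻⁵ + 1.825 × 10⁻⁴ = 2.155 × 10⁻⁴, so Δρ ≈ 0.2207 kg m⁻³.
N² = (g/ρ₀)·Δρ/Δz = g·(Δρ/ρ₀)/Δz = 9.81 × 2.155 × 10⁻⁴ / 85 = 2.4871 × 10⁻⁵ s⁻² ≈ 2.49 × 10⁻⁵ s⁻².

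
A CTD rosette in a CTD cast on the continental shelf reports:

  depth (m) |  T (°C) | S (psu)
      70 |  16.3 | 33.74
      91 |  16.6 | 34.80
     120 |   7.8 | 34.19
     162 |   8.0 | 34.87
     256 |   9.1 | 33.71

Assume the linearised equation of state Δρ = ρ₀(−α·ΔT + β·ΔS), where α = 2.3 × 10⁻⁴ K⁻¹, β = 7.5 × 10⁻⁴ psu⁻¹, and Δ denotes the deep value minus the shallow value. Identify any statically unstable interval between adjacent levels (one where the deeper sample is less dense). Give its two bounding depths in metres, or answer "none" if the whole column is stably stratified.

Evaluate Δρ/ρ₀ = −αΔT + βΔS across each adjacent pair:
  70–91 m: −αΔT+βΔS = −(2.3 × 10⁻⁴)(+0.3)+(7.5 × 10⁻⁴)(+1.06) = 7.3 × 10⁻⁴ → stable
  91–120 m: −αΔT+βΔS = −(2.3 × 10⁻⁴)(-8.8)+(7.5 × 10⁻⁴)(-0.61) = 1.6 × 10⁻³ → stable
  120–162 m: −αΔT+βΔS = −(2.3 × 10⁻⁴)(+0.2)+(7.5 × 10⁻⁴)(+0.68) = 4.6 × 10⁻⁴ → stable
  162–256 m: −αΔT+βΔS = −(2.3 × 10⁻⁴)(+1.1)+(7.5 × 10⁻⁴)(-1.16) = -1.1 × 10⁻³ → UNSTABLE
The 162–256 m interval has Δρ < 0: lighter water underlies denser water.

162–256 m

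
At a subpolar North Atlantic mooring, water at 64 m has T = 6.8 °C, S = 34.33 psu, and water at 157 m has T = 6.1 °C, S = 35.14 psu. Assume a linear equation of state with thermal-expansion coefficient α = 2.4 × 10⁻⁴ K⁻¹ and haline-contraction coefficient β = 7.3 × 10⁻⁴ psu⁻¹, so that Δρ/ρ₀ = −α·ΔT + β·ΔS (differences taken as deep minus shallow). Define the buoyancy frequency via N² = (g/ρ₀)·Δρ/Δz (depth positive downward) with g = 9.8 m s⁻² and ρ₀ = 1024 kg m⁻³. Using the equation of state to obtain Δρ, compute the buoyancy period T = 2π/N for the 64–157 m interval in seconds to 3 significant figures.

ΔT = -0.7 K, ΔS = +0.81 psu (deep − shallow).
Δρ/ρ₀ = −αΔT + βΔS = 1.68 × 10⁻⁴ + 5.913 × 10⁻⁴ = 7.593 × 10⁻⁴, so Δρ ≈ 0.7775 kg m⁻³.
N² = (g/ρ₀)·Δρ/Δz = g·(Δρ/ρ₀)/Δz = 9.8 × 7.593 × 10⁻⁴ / 93 = 8.0012 × 10⁻⁵ s⁻².
N = √(8.0012 × 10⁻⁵) = 8.9449 × 10⁻³ rad s⁻¹ → T = 2π/N = 702.43 s ≈ 702 s.

702 s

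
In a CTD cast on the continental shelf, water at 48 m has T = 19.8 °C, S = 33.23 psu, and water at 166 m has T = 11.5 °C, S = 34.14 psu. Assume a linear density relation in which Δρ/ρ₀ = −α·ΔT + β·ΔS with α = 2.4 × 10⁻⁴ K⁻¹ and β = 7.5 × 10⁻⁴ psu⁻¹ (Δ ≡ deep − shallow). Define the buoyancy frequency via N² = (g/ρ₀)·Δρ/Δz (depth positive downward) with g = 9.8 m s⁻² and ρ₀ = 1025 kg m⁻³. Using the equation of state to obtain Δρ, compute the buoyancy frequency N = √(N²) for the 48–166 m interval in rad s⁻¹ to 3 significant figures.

0.0149 rad s⁻¹

ΔT = -8.3 K, ΔS = +0.91 psu (deep − shallow).
Δρ/ρ₀ = −αΔT + βΔS = 1.992 × 10⁻³ + 6.825 × 10⁻⁴ = 2.6745 × 10⁻³, so Δρ ≈ 2.741 kg m⁻³.
N² = (g/ρ₀)·Δρ/Δz = g·(Δρ/ρ₀)/Δz = 9.8 × 2.6745 × 10⁻³ / 118 = 2.2212 × 10⁻⁴ s⁻².
N = √(2.2212 × 10⁻⁴) = 0.014904 rad s⁻¹ ≈ 0.0149 rad s⁻¹.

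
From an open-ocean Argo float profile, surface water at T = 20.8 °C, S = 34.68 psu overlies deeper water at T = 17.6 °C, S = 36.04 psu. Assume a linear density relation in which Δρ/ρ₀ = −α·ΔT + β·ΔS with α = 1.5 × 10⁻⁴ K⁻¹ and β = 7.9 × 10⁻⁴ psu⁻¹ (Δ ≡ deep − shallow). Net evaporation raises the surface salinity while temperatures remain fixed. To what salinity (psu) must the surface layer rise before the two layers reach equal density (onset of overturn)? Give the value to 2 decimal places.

36.65 psu

Neutral buoyancy requires −α(T_deep − T_surf) + β(S_deep − S_surf′) = 0.
S_surf′ = S_deep − (α/β)·ΔT = 36.04 − (1.5 × 10⁻⁴/7.9 × 10⁻⁴)·(-3.2) = 36.6476 psu.
Increase required: 36.6476 − 34.68 = 1.9676 psu.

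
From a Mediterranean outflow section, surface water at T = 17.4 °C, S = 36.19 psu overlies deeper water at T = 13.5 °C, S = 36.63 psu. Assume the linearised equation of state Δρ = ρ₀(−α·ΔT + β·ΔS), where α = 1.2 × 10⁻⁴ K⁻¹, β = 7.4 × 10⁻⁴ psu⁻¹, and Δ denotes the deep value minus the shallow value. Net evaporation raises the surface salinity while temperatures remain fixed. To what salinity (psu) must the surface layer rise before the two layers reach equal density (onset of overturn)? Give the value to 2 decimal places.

Neutral buoyancy requires −α(T_deep − T_surf) + β(S_deep − S_surf′) = 0.
S_surf′ = S_deep − (α/β)·ΔT = 36.63 − (1.2 × 10⁻⁴/7.4 × 10⁻⁴)·(-3.9) = 37.2624 psu.
Increase required: 37.2624 − 36.19 = 1.0724 psu.

37.26 psu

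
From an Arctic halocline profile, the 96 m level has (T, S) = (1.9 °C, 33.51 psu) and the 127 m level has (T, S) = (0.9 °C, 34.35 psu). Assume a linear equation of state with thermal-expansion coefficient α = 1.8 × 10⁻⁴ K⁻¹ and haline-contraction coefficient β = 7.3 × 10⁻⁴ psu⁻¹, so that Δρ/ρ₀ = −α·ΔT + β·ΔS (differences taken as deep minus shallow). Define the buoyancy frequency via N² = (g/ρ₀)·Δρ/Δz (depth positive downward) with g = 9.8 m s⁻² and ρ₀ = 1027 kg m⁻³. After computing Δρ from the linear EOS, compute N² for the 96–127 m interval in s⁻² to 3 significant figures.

ΔT = -1.0 K, ΔS = +0.84 psu (deep − shallow).
Δρ/ρ₀ = −αΔT + βΔS = 1.80 × 10⁻⁴ + 6.132 × 10⁻⁴ = 7.932 × 10⁻⁴, so Δρ ≈ 0.8146 kg m⁻³.
N² = (g/ρ₀)·Δρ/Δz = g·(Δρ/ρ₀)/Δz = 9.8 × 7.932 × 10⁻⁴ / 31 = 2.5075 × 10⁻⁴ s⁻² ≈ 2.51 × 10⁻⁴ s⁻².

2.51 × 10⁻⁴ s⁻²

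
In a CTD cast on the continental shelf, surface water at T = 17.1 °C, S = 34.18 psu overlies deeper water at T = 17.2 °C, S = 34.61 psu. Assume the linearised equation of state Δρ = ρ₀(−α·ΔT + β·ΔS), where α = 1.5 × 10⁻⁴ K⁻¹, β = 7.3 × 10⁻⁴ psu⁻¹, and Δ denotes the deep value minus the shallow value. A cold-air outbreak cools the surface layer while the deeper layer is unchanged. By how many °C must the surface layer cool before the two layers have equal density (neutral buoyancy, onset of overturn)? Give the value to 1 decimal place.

Neutral buoyancy requires Δρ = 0, i.e. −α(T_deep − T_surf′) + β(S_deep − S_surf) = 0.
T_surf′ = T_deep − (β/α)·ΔS = 17.2 − (7.3 × 10⁻⁴/1.5 × 10⁻⁴)·(+0.43) = 15.107 °C.
Cooling required: 17.1 − (15.107) = 1.993 °C.

2.0 °C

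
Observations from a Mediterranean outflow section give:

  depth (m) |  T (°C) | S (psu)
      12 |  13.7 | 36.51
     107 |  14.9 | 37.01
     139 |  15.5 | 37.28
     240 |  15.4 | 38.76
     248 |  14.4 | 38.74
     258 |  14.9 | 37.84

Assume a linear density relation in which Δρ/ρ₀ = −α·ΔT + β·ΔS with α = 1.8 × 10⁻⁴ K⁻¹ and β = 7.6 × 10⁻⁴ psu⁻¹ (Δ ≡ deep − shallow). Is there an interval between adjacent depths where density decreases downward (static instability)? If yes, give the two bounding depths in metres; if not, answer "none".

248–258 m

Evaluate Δρ/ρ₀ = −αΔT + βΔS across each adjacent pair:
  12–107 m: −αΔT+βΔS = −(1.8 × 10⁻⁴)(+1.2)+(7.6 × 10⁻⁴)(+0.50) = 1.6 × 10⁻⁴ → stable
  107–139 m: −αΔT+βΔS = −(1.8 × 10⁻⁴)(+0.6)+(7.6 × 10⁻⁴)(+0.27) = 9.7 × 10⁻⁵ → stable
  139–240 m: −αΔT+βΔS = −(1.8 × 10⁻⁴)(-0.1)+(7.6 × 10⁻⁴)(+1.48) = 1.1 × 10⁻³ → stable
  240–248 m: −αΔT+βΔS = −(1.8 × 10⁻⁴)(-1.0)+(7.6 × 10⁻⁴)(-0.02) = 1.6 × 10⁻⁴ → stable
  248–258 m: −αΔT+βΔS = −(1.8 × 10⁻⁴)(+0.5)+(7.6 × 10⁻⁴)(-0.90) = -7.7 × 10⁻⁴ → UNSTABLE
The 248–258 m interval has Δρ < 0: lighter water underlies denser water.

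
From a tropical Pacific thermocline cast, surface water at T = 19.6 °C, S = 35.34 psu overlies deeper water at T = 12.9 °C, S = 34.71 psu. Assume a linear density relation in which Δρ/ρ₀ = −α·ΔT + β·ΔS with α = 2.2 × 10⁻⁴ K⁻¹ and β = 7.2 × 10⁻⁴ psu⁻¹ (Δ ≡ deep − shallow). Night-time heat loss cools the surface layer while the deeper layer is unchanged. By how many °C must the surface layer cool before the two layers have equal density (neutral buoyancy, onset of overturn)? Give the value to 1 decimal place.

Neutral buoyancy requires Δρ = 0, i.e. −α(T_deep − T_surf′) + β(S_deep − S_surf) = 0.
T_surf′ = T_deep − (β/α)·ΔS = 12.9 − (7.2 × 10⁻⁴/2.2 × 10⁻⁴)·(-0.63) = 14.962 °C.
Cooling required: 19.6 − (14.962) = 4.638 °C.

4.6 °C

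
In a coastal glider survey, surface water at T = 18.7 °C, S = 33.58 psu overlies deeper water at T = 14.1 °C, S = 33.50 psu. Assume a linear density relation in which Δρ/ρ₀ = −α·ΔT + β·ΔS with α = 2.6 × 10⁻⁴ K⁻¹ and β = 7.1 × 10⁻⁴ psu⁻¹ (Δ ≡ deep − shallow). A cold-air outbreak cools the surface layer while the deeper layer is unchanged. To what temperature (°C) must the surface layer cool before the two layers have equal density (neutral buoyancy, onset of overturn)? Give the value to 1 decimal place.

14.3 °C

Neutral buoyancy requires Δρ = 0, i.e. −α(T_deep − T_surf′) + β(S_deep − S_surf) = 0.
T_surf′ = T_deep − (β/α)·ΔS = 14.1 − (7.1 × 10⁻⁴/2.6 × 10⁻⁴)·(-0.08) = 14.318 °C.
Cooling required: 18.7 − (14.318) = 4.382 °C.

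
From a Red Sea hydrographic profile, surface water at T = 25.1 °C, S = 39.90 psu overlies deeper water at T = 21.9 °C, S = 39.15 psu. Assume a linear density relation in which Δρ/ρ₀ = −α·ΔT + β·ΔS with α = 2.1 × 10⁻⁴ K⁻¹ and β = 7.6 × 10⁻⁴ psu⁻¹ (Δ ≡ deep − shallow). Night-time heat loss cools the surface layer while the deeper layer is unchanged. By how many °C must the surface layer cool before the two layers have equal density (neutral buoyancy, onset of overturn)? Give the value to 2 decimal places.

0.49 °C

Neutral buoyancy requires Δρ = 0, i.e. −α(T_deep − T_surf′) + β(S_deep − S_surf) = 0.
T_surf′ = T_deep − (β/α)·ΔS = 21.9 − (7.6 × 10⁻⁴/2.1 × 10⁻⁴)·(-0.75) = 24.6143 °C.
Cooling required: 25.1 − (24.6143) = 0.4857 °C.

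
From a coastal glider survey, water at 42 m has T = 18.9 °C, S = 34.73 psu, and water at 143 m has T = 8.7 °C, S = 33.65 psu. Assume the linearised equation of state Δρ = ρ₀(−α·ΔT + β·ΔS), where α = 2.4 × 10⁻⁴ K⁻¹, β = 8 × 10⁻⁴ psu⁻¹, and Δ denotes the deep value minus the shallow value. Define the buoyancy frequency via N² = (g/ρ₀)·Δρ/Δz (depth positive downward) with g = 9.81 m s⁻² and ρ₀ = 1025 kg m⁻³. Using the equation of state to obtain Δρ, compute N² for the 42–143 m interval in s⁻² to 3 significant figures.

1.54 × 10⁻⁴ s⁻²

ΔT = -10.2 K, ΔS = -1.08 psu (deep − shallow).
Δρ/ρ₀ = −αΔT + βΔS = 2.448 × 10⁻³ − 8.64 × 10⁻⁴ = 1.584 × 10⁻³, so Δρ ≈ 1.624 kg m⁻³.
N² = (g/ρ₀)·Δρ/Δz = g·(Δρ/ρ₀)/Δz = 9.81 × 1.584 × 10⁻³ / 101 = 1.5385 × 10⁻⁴ s⁻² ≈ 1.54 × 10⁻⁴ s⁻².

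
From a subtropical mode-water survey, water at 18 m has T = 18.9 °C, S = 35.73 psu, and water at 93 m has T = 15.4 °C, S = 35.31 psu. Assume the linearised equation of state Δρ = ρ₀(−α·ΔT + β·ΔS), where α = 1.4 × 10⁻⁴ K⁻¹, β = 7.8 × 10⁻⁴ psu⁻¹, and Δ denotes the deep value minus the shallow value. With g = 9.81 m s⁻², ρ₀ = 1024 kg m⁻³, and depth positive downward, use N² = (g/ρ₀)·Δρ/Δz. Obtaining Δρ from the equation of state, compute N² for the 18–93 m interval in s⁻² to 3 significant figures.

2.12 × 10⁻⁵ s⁻²

ΔT = -3.5 K, ΔS = -0.42 psu (deep − shallow).
Δρ/ρ₀ = −αΔT + βΔS = 4.90 × 10⁻⁴ − 3.276 × 10⁻⁴ = 1.624 × 10⁻⁴, so Δρ ≈ 0.1663 kg m⁻³.
N² = (g/ρ₀)·Δρ/Δz = g·(Δρ/ρ₀)/Δz = 9.81 × 1.624 × 10⁻⁴ / 75 = 2.1242 × 10⁻⁵ s⁻² ≈ 2.12 × 10⁻⁵ s⁻².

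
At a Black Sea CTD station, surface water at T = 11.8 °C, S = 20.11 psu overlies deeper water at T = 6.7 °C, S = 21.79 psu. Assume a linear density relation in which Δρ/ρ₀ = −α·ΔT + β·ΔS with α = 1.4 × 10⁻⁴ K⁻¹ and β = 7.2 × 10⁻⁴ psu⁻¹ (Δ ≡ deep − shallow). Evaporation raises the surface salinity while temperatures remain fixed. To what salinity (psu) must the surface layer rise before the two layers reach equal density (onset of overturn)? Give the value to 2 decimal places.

Neutral buoyancy requires −α(T_deep − T_surf) + β(S_deep − S_surf′) = 0.
S_surf′ = S_deep − (α/β)·ΔT = 21.79 − (1.4 × 10⁻⁴/7.2 × 10⁻⁴)·(-5.1) = 22.7817 psu.
Increase required: 22.7817 − 20.11 = 2.6717 psu.

22.78 psu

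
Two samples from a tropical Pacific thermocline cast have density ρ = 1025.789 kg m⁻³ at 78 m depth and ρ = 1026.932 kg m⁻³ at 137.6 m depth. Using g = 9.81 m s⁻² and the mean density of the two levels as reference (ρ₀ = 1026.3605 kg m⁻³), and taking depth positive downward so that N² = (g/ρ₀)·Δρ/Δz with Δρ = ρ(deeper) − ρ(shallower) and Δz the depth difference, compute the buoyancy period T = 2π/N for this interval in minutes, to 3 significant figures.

7.73 min

Δρ = 1026.932 − 1025.789 = 1.143 kg m⁻³ over Δz = 137.6 − 78 = 59.6 m.
N² = (9.81/1026.3605) × (1.143/59.6) = 1.8330 × 10⁻⁴ s⁻².
N = √(1.8330 × 10⁻⁴) = 0.013539 rad s⁻¹, so T = 2π/N = 464.08 s = 7.7347 min ≈ 7.73 min.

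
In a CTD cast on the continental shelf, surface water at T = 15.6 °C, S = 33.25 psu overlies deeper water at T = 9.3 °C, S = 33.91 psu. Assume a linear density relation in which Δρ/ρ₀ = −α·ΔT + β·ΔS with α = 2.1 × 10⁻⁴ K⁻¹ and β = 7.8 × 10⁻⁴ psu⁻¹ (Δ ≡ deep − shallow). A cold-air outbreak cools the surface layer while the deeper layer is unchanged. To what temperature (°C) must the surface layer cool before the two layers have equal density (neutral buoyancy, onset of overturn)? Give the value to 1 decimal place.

Neutral buoyancy requires Δρ = 0, i.e. −α(T_deep − T_surf′) + β(S_deep − S_surf) = 0.
T_surf′ = T_deep − (β/α)·ΔS = 9.3 − (7.8 × 10⁻⁴/2.1 × 10⁻⁴)·(+0.66) = 6.849 °C.
Cooling required: 15.6 − (6.849) = 8.751 °C.

6.8 °C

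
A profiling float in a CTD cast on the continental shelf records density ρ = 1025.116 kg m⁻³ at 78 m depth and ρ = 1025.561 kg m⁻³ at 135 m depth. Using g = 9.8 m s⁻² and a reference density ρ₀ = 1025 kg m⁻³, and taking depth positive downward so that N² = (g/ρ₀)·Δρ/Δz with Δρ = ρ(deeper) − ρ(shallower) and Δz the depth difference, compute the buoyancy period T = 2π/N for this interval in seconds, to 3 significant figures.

Δρ = 1025.561 − 1025.116 = 0.445 kg m⁻³ over Δz = 135 − 78 = 57 m.
N² = (9.8/1025) × (0.445/57) = 7.4643 × 10⁻⁵ s⁻².
N = √(7.4643 × 10⁻⁵) = 8.6396 × 10⁻³ rad s⁻¹, so T = 2π/N = 727.25 s ≈ 727 s.
Since Δρ > 0 the layer is stably stratified.

727 s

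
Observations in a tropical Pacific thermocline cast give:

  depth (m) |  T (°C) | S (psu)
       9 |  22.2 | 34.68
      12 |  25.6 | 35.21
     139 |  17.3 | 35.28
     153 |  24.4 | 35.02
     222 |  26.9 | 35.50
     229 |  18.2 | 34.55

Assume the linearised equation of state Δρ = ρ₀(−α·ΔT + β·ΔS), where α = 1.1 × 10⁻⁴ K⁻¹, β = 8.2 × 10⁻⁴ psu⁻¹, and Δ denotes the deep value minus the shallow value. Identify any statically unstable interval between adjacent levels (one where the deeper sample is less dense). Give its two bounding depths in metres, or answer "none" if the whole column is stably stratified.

139–153 m

Evaluate Δρ/ρ₀ = −αΔT + βΔS across each adjacent pair:
  9–12 m: −αΔT+βΔS = −(1.1 × 10⁻⁴)(+3.4)+(8.2 × 10⁻⁴)(+0.53) = 6.1 × 10⁻⁵ → stable
  12–139 m: −αΔT+βΔS = −(1.1 × 10⁻⁴)(-8.3)+(8.2 × 10⁻⁴)(+0.07) = 9.7 × 10⁻⁴ → stable
  139–153 m: −αΔT+βΔS = −(1.1 × 10⁻⁴)(+7.1)+(8.2 × 10⁻⁴)(-0.26) = -9.9 × 10⁻⁴ → UNSTABLE
  153–222 m: −αΔT+βΔS = −(1.1 × 10⁻⁴)(+2.5)+(8.2 × 10⁻⁴)(+0.48) = 1.2 × 10⁻⁴ → stable
  222–229 m: −αΔT+βΔS = −(1.1 × 10⁻⁴)(-8.7)+(8.2 × 10⁻⁴)(-0.95) = 1.8 × 10⁻⁴ → stable
The 139–153 m interval has Δρ < 0: lighter water underlies denser water.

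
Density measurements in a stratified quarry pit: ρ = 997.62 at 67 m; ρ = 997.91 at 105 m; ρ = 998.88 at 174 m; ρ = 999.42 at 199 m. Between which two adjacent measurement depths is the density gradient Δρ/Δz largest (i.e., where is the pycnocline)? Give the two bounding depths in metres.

Compute the density gradient over each adjacent pair:
  67–105 m: Δρ/Δz = 0.29/38 = 7.6 × 10⁻³ kg m⁻⁴
  105–174 m: Δρ/Δz = 0.97/69 = 0.014 kg m⁻⁴
  174–199 m: Δρ/Δz = 0.54/25 = 0.022 kg m⁻⁴
The largest gradient is in the 174–199 m interval — the pycnocline.

174–199 m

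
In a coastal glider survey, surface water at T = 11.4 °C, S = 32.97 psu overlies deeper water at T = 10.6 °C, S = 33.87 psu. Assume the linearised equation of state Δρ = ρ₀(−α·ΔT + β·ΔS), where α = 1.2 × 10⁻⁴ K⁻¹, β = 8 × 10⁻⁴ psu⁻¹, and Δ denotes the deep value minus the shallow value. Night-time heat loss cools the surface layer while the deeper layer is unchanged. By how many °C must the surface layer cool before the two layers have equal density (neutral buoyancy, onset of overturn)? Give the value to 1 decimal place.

Neutral buoyancy requires Δρ = 0, i.e. −α(T_deep − T_surf′) + β(S_deep − S_surf) = 0.
T_surf′ = T_deep − (β/α)·ΔS = 10.6 − (8 × 10⁻⁴/1.2 × 10⁻⁴)·(+0.90) = 4.600 °C.
Cooling required: 11.4 − (4.600) = 6.800 °C.

6.8 °C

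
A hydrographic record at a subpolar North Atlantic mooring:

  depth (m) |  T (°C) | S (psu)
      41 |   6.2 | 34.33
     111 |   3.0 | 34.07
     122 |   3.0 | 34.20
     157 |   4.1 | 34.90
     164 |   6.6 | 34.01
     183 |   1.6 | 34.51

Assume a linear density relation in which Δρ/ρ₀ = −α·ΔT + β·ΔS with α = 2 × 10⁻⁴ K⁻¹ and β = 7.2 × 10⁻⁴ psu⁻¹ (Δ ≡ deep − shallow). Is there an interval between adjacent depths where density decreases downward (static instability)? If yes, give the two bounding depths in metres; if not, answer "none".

Evaluate Δρ/ρ₀ = −αΔT + βΔS across each adjacent pair:
  41–111 m: −αΔT+βΔS = −(2 × 10⁻⁴)(-3.2)+(7.2 × 10⁻⁴)(-0.26) = 4.5 × 10⁻⁴ → stable
  111–122 m: −αΔT+βΔS = −(2 × 10⁻⁴)(+0.0)+(7.2 × 10⁻⁴)(+0.13) = 9.4 × 10⁻⁵ → stable
  122–157 m: −αΔT+βΔS = −(2 × 10⁻⁴)(+1.1)+(7.2 × 10⁻⁴)(+0.70) = 2.8 × 10⁻⁴ → stable
  157–164 m: −αΔT+βΔS = −(2 × 10⁻⁴)(+2.5)+(7.2 × 10⁻⁴)(-0.89) = -1.1 × 10⁻³ → UNSTABLE
  164–183 m: −αΔT+βΔS = −(2 × 10⁻⁴)(-5.0)+(7.2 × 10⁻⁴)(+0.50) = 1.4 × 10⁻³ → stable
The 157–164 m interval has Δρ < 0: lighter water underlies denser water.

157–164 m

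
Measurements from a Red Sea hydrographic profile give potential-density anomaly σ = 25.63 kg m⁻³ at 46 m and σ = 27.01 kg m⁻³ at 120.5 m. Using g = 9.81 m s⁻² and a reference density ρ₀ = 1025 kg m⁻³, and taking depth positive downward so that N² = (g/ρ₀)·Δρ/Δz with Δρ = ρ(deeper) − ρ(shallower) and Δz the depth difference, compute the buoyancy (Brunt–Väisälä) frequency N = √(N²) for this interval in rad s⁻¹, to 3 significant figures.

0.0133 rad s⁻¹

Δρ = 1027.01 − 1025.63 = 1.38 kg m⁻³ over Δz = 120.5 − 46 = 74.5 m.
N² = (9.81/1025) × (1.38/74.5) = 1.7728 × 10⁻⁴ s⁻².
N = √(1.7728 × 10⁻⁴) = 0.013315 rad s⁻¹ ≈ 0.0133 rad s⁻¹.
N² > 0, so the interval is statically stable.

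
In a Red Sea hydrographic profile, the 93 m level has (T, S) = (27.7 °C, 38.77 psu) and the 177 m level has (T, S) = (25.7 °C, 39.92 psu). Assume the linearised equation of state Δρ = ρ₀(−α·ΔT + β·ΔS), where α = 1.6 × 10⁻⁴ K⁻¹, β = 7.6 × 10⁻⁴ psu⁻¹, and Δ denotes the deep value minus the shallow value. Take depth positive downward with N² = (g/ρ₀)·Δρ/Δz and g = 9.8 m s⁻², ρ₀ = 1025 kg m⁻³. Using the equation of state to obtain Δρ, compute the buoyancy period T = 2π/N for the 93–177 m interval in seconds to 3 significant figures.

532 s

ΔT = -2.0 K, ΔS = +1.15 psu (deep − shallow).
Δρ/ρ₀ = −αΔT + βΔS = 3.20 × 10⁻⁴ + 8.74 × 10⁻⁴ = 1.194 × 10⁻³, so Δρ ≈ 1.224 kg m⁻³.
N² = (g/ρ₀)·Δρ/Δz = g·(Δρ/ρ₀)/Δz = 9.8 × 1.194 × 10⁻³ / 84 = 1.3930 × 10⁻⁴ s⁻².
N = √(1.3930 × 10⁻⁴) = 0.011803 rad s⁻¹ → T = 2π/N = 532.34 s ≈ 532 s.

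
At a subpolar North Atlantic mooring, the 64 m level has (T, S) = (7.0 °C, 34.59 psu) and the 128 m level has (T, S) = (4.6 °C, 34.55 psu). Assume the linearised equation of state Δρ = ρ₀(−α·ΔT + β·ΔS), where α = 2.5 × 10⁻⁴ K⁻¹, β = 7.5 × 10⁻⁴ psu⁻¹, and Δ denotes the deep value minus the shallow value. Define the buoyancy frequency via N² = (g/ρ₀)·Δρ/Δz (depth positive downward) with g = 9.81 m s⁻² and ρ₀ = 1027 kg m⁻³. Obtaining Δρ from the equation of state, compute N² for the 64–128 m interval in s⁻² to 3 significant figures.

8.74 × 10⁻⁵ s⁻²

ΔT = -2.4 K, ΔS = -0.04 psu (deep − shallow).
Δρ/ρ₀ = −αΔT + βΔS = 6.00 × 10⁻⁴ − 3.00 × 10⁻⁵ = 5.70 × 10⁻⁴, so Δρ ≈ 0.5854 kg m⁻³.
N² = (g/ρ₀)·Δρ/Δz = g·(Δρ/ρ₀)/Δz = 9.81 × 5.70 × 10⁻⁴ / 64 = 8.7370 × 10⁻⁵ s⁻² ≈ 8.74 × 10⁻⁵ s⁻².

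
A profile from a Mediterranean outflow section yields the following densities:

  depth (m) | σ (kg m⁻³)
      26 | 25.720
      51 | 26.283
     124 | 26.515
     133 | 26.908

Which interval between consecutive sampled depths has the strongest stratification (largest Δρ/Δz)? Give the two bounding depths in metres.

124–133 m

Compute the density gradient over each adjacent pair:
  26–51 m: Δρ/Δz = 0.563/25 = 0.023 kg m⁻⁴
  51–124 m: Δρ/Δz = 0.232/73 = 3.2 × 10⁻³ kg m⁻⁴
  124–133 m: Δρ/Δz = 0.393/9 = 0.044 kg m⁻⁴
The largest gradient is in the 124–133 m interval — the pycnocline.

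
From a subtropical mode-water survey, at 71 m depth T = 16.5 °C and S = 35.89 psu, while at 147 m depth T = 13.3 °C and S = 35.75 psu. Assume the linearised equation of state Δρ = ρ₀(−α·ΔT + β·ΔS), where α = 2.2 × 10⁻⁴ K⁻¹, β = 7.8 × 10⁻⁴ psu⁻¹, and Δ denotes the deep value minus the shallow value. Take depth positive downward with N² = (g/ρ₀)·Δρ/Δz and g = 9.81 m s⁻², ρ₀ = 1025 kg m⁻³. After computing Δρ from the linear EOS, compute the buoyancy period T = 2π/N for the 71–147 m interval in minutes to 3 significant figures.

ΔT = -3.2 K, ΔS = -0.14 psu (deep − shallow).
Δρ/ρ₀ = −αΔT + βΔS = 7.04 × 10⁻⁴ − 1.092 × 10⁻⁴ = 5.948 × 10⁻⁴, so Δρ ≈ 0.6097 kg m⁻³.
N² = (g/ρ₀)·Δρ/Δz = g·(Δρ/ρ₀)/Δz = 9.81 × 5.948 × 10⁻⁴ / 76 = 7.6776 × 10⁻⁵ s⁻².
N = √(7.6776 × 10⁻⁵) = 8.7622 × 10⁻³ rad s⁻¹ → T = 2π/N = 717.08 s = 11.951 min ≈ 12.0 min.

12.0 min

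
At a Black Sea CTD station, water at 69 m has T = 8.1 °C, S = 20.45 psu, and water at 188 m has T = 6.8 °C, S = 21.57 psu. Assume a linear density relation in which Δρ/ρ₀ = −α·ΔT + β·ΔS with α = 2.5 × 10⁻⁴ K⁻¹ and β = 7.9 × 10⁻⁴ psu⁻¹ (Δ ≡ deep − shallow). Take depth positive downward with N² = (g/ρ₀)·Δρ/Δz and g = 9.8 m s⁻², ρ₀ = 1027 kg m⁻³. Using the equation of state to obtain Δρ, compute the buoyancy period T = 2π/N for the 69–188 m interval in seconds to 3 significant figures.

ΔT = -1.3 K, ΔS = +1.12 psu (deep − shallow).
Δρ/ρ₀ = −αΔT + βΔS = 3.25 × 10⁻⁴ + 8.848 × 10⁻⁴ = 1.2098 × 10⁻³, so Δρ ≈ 1.242 kg m⁻³.
N² = (g/ρ₀)·Δρ/Δz = g·(Δρ/ρ₀)/Δz = 9.8 × 1.2098 × 10⁻³ / 119 = 9.9631 × 10⁻⁵ s⁻².
N = √(9.9631 × 10⁻⁵) = 9.9815 × 10⁻³ rad s⁻¹ → T = 2π/N = 629.48 s ≈ 629 s.

629 s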